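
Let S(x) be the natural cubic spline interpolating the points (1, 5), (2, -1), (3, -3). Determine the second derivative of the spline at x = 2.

Put M_i = S'' at the i-th knot. Here h = (1, 1) and Δ = (-6, -2), so the interior equations h_(i-1)·M_(i-1) + 2(h_(i-1)+h_i)·M_i + h_i·M_(i+1) = 6(Δ_i − Δ_(i-1)) read
  1·M_0 + 4·M_1 + 1·M_2 = 6(Δ_1 - Δ_0) = 24
Natural end conditions: M_0 = M_2 = 0.
Solving the tridiagonal system: M_0 = 0, M_1 = 6, M_2 = 0.

6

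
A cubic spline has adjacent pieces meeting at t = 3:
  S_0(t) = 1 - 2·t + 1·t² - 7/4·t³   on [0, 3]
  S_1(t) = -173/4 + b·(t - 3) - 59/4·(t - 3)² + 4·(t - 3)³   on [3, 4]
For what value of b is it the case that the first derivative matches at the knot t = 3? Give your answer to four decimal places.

S_0'(t) = -2 + 2·t - 21/4·t², so S_0'(3) = -173/4. On the right, S_1'(3) = b, so b = -173/4.

-43.2500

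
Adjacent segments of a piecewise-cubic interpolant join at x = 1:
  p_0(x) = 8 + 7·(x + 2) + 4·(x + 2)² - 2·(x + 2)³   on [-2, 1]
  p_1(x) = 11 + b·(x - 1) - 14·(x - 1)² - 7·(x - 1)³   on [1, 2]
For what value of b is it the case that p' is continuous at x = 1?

-23

p_0'(x) = 7 + 8·(x + 2) - 6·(x + 2)², so p_0'(1) = -23. On the right, p_1'(1) = b, so b = -23.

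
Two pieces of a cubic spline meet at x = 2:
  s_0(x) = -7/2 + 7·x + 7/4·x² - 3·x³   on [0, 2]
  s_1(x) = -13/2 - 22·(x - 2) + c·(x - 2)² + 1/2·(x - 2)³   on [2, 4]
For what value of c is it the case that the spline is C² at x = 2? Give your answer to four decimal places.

s_0''(x) = 7/2 - 18·x, so s_0''(2) = -65/2. On the right, s_1''(2) = 2c, so c = -65/4.

-16.2500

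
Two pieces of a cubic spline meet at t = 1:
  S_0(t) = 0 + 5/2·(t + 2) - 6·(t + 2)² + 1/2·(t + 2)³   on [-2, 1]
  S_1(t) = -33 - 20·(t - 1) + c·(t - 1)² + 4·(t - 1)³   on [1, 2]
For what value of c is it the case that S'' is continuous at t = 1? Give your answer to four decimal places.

S_0''(t) = -12 + 3·(t + 2), so S_0''(1) = -3. On the right, S_1''(1) = 2c, so c = -3/2.

-1.5000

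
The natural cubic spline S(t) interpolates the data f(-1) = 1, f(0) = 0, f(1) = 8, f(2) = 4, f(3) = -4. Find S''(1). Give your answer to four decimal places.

-22.7143

Let M_i = S''(x_i). Step sizes h_i = 1, 1, 1, 1; slopes of the chords Δ_i = (y_(i+1) - y_i)/h_i = -1, 8, -4, -8.
  1·M_0 + 4·M_1 + 1·M_2 = 6(Δ_1 - Δ_0) = 54
  1·M_1 + 4·M_2 + 1·M_3 = 6(Δ_2 - Δ_1) = -72
  1·M_2 + 4·M_3 + 1·M_4 = 6(Δ_3 - Δ_2) = -24
Natural end conditions: M_0 = M_4 = 0.
Solving the tridiagonal system: M_0 = 0, M_1 = 537/28, M_2 = -159/7, M_3 = -9/28, M_4 = 0.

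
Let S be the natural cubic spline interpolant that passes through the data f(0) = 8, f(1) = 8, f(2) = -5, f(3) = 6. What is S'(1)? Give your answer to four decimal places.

-10.1333

Write m_i for S''(x_i). With h_i = 1, 1, 1 and divided differences Δ_i = 0, -13, 11, the continuity of S' gives the tridiagonal system
  1·m_0 + 4·m_1 + 1·m_2 = 6(Δ_1 - Δ_0) = -78
  1·m_1 + 4·m_2 + 1·m_3 = 6(Δ_2 - Δ_1) = 144
Natural end conditions: m_0 = m_3 = 0.
Solving: m_0 = 0, m_1 = -152/5, m_2 = 218/5, m_3 = 0.
On [1, 2], S'(t) = b_1 + 2c_1·(t - 1) + 3d_1·(t - 1)² with b_1 = Δ_1 - h_1(2m_1 + m_2)/6 = -152/15, c_1 = m_1/2 = -76/5, d_1 = (m_2 - m_1)/(6h_1) = 37/3. So S'(1) = -152/15.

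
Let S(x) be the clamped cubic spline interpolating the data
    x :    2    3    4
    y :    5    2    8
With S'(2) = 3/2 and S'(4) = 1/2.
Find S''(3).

Write m_i for S''(x_i). With h_i = 1, 1 and divided differences Δ_i = -3, 6, the continuity of S' gives the tridiagonal system
  1·m_0 + 4·m_1 + 1·m_2 = 6(Δ_1 - Δ_0) = 54
Clamped end conditions give two more equations: 2h_0·m_0 + h_0·m_1 = 6(Δ_0 - S'(2)) = -27 and h_1·m_1 + 2h_1·m_2 = 6(S'(4) - Δ_1) = -33.
Solving the tridiagonal system: m_0 = -55/2, m_1 = 28, m_2 = -61/2.

28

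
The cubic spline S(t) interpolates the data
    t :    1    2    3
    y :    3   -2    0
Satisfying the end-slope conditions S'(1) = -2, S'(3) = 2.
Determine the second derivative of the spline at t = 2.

Write σ_i for S''(x_i). With h_i = 1, 1 and divided differences Δ_i = -5, 2, the continuity of S' gives the tridiagonal system
  1·σ_0 + 4·σ_1 + 1·σ_2 = 6(Δ_1 - Δ_0) = 42
Clamped end conditions give two more equations: 2h_0·σ_0 + h_0·σ_1 = 6(Δ_0 - S'(1)) = -18 and h_1·σ_1 + 2h_1·σ_2 = 6(S'(3) - Δ_1) = 0.
Solving the tridiagonal system: σ_0 = -35/2, σ_1 = 17, σ_2 = -17/2.

17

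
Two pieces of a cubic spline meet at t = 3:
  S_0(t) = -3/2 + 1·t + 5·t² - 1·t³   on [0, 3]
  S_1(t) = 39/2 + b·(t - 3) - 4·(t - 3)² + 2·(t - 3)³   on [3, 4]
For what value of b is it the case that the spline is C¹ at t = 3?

S_0'(t) = 1 + 10·t - 3·t², so S_0'(3) = 4. On the right, S_1'(3) = b, so b = 4.

4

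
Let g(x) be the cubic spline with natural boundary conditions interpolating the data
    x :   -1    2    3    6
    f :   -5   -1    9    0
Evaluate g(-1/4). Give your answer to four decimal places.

-6.7567

Put m_i = g'' at the i-th knot. Here h = (3, 1, 3) and Δ = (4/3, 10, -3), so the interior equations h_(i-1)·m_(i-1) + 2(h_(i-1)+h_i)·m_i + h_i·m_(i+1) = 6(Δ_i − Δ_(i-1)) read
  3·m_0 + 8·m_1 + 1·m_2 = 6(Δ_1 - Δ_0) = 52
  1·m_1 + 8·m_2 + 3·m_3 = 6(Δ_2 - Δ_1) = -78
Natural end conditions: m_0 = m_3 = 0.
Forward elimination and back-substitution give m_0 = 0, m_1 = 494/63, m_2 = -676/63, m_3 = 0.
On [-1, 2], g(x) = -5 - 163/63·(x + 1) + 0·(x + 1)² + 247/567·(x + 1)³.
With (x + 1) = 3/4: g(-1/4) = -3027/448.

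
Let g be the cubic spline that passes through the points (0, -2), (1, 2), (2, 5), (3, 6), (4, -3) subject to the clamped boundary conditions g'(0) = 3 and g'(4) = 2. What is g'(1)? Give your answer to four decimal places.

3.5000

Write M_i for g''(x_i). With h_i = 1, 1, 1, 1 and divided differences Δ_i = 4, 3, 1, -9, the continuity of g' gives the tridiagonal system
  1·M_0 + 4·M_1 + 1·M_2 = 6(Δ_1 - Δ_0) = -6
  1·M_1 + 4·M_2 + 1·M_3 = 6(Δ_2 - Δ_1) = -12
  1·M_2 + 4·M_3 + 1·M_4 = 6(Δ_3 - Δ_2) = -60
Clamped end conditions give two more equations: 2h_0·M_0 + h_0·M_1 = 6(Δ_0 - g'(0)) = 6 and h_3·M_3 + 2h_3·M_4 = 6(g'(4) - Δ_3) = 66.
Forward elimination and back-substitution give M_0 = 5, M_1 = -4, M_2 = 5, M_3 = -28, M_4 = 47.
On [1, 2], g'(t) = b_1 + 2c_1·(t - 1) + 3d_1·(t - 1)² with b_1 = Δ_1 - h_1(2M_1 + M_2)/6 = 7/2, c_1 = M_1/2 = -2, d_1 = (M_2 - M_1)/(6h_1) = 3/2. So g'(1) = 7/2.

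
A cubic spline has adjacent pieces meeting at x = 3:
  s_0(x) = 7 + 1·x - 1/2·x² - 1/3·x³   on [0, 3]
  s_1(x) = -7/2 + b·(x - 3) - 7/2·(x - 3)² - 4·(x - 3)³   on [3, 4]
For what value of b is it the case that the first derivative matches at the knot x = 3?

s_0'(x) = 1 - 1·x - 1·x², so s_0'(3) = -11. On the right, s_1'(3) = b, so b = -11.

-11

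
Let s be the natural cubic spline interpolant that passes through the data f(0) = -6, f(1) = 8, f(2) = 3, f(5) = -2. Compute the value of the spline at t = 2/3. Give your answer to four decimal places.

Put σ_i = s'' at the i-th knot. Here h = (1, 1, 3) and Δ = (14, -5, -5/3), so the interior equations h_(i-1)·σ_(i-1) + 2(h_(i-1)+h_i)·σ_i + h_i·σ_(i+1) = 6(Δ_i − Δ_(i-1)) read
  1·σ_0 + 4·σ_1 + 1·σ_2 = 6(Δ_1 - Δ_0) = -114
  1·σ_1 + 8·σ_2 + 3·σ_3 = 6(Δ_2 - Δ_1) = 20
Natural end conditions: σ_0 = σ_3 = 0.
Hence σ_0 = 0, σ_1 = -932/31, σ_2 = 194/31, σ_3 = 0.
On [0, 1], s(t) = -6 + 1768/93·t + 0·t² - 466/93·t³.
With t = 2/3: s(2/3) = 13030/2511.

5.1892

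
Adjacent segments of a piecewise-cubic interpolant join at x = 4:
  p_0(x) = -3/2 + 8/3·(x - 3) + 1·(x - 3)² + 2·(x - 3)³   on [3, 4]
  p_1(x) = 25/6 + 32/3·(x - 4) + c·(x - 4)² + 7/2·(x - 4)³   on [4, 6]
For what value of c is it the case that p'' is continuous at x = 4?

p_0''(x) = 2 + 12·(x - 3), so p_0''(4) = 14. On the right, p_1''(4) = 2c, so c = 7.

7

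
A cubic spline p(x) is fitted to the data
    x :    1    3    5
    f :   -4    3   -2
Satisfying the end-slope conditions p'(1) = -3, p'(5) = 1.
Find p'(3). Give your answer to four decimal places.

1.2500

Put m_i = p'' at the i-th knot. Here h = (2, 2) and Δ = (7/2, -5/2), so the interior equations h_(i-1)·m_(i-1) + 2(h_(i-1)+h_i)·m_i + h_i·m_(i+1) = 6(Δ_i − Δ_(i-1)) read
  2·m_0 + 8·m_1 + 2·m_2 = 6(Δ_1 - Δ_0) = -36
Clamped end conditions give two more equations: 2h_0·m_0 + h_0·m_1 = 6(Δ_0 - p'(1)) = 39 and h_1·m_1 + 2h_1·m_2 = 6(p'(5) - Δ_1) = 21.
Solving: m_0 = 61/4, m_1 = -11, m_2 = 43/4.
On [3, 5], p'(x) = b_1 + 2c_1·(x - 3) + 3d_1·(x - 3)² with b_1 = Δ_1 - h_1(2m_1 + m_2)/6 = 5/4, c_1 = m_1/2 = -11/2, d_1 = (m_2 - m_1)/(6h_1) = 29/16. So p'(3) = 5/4.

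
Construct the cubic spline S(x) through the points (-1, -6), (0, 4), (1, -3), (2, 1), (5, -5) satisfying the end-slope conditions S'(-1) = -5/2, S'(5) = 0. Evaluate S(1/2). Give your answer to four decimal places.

1.5828

With M_i denoting the second derivative at x_i, h_i = 1, 1, 1, 3, and Δ_i = (y_(i+1) − y_i)/h_i = 10, -7, 4, -2:
  1·M_0 + 4·M_1 + 1·M_2 = 6(Δ_1 - Δ_0) = -102
  1·M_1 + 4·M_2 + 1·M_3 = 6(Δ_2 - Δ_1) = 66
  1·M_2 + 8·M_3 + 3·M_4 = 6(Δ_3 - Δ_2) = -36
Clamped end conditions give two more equations: 2h_0·M_0 + h_0·M_1 = 6(Δ_0 - S'(-1)) = 75 and h_3·M_3 + 2h_3·M_4 = 6(S'(5) - Δ_3) = 12.
Forward elimination and back-substitution give M_0 = 6689/108, M_1 = -2639/54, M_2 = 3407/108, M_3 = -611/54, M_4 = 827/108.
On [0, 1], S(x) = 4 + 871/216·x - 2639/108·x² + 965/72·x³.
With x = 1/2: S(1/2) = 2735/1728.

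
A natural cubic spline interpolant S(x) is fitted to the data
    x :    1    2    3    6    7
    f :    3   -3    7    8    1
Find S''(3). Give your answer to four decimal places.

-9.8868

Write M_i for S''(x_i). With h_i = 1, 1, 3, 1 and divided differences Δ_i = -6, 10, 1/3, -7, the continuity of S' gives the tridiagonal system
  1·M_0 + 4·M_1 + 1·M_2 = 6(Δ_1 - Δ_0) = 96
  1·M_1 + 8·M_2 + 3·M_3 = 6(Δ_2 - Δ_1) = -58
  3·M_2 + 8·M_3 + 1·M_4 = 6(Δ_3 - Δ_2) = -44
Natural end conditions: M_0 = M_4 = 0.
Forward elimination and back-substitution give M_0 = 0, M_1 = 1403/53, M_2 = -524/53, M_3 = -95/53, M_4 = 0.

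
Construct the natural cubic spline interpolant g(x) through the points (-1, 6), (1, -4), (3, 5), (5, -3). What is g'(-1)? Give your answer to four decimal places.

-8.1000

Let m_i = g''(x_i). Step sizes h_i = 2, 2, 2; slopes of the chords Δ_i = (y_(i+1) - y_i)/h_i = -5, 9/2, -4.
  2·m_0 + 8·m_1 + 2·m_2 = 6(Δ_1 - Δ_0) = 57
  2·m_1 + 8·m_2 + 2·m_3 = 6(Δ_2 - Δ_1) = -51
Natural end conditions: m_0 = m_3 = 0.
Forward elimination and back-substitution give m_0 = 0, m_1 = 93/10, m_2 = -87/10, m_3 = 0.
On [-1, 1], g'(x) = b_0 + 2c_0·(x + 1) + 3d_0·(x + 1)² with b_0 = Δ_0 - h_0(2m_0 + m_1)/6 = -81/10, c_0 = m_0/2 = 0, d_0 = (m_1 - m_0)/(6h_0) = 31/40. So g'(-1) = -81/10.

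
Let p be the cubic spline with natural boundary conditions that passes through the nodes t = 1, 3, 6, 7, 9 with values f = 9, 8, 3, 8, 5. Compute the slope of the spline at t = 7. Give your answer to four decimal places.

3.6122

Write σ_i for p''(x_i). With h_i = 2, 3, 1, 2 and divided differences Δ_i = -1/2, -5/3, 5, -3/2, the continuity of p' gives the tridiagonal system
  2·σ_0 + 10·σ_1 + 3·σ_2 = 6(Δ_1 - Δ_0) = -7
  3·σ_1 + 8·σ_2 + 1·σ_3 = 6(Δ_2 - Δ_1) = 40
  1·σ_2 + 6·σ_3 + 2·σ_4 = 6(Δ_3 - Δ_2) = -39
Natural end conditions: σ_0 = σ_4 = 0.
Solving: σ_0 = 0, σ_1 = -583/208, σ_2 = 729/104, σ_3 = -1595/208, σ_4 = 0.
On [7, 9], p'(t) = b_3 + 2c_3·(t - 7) + 3d_3·(t - 7)² with b_3 = Δ_3 - h_3(2σ_3 + σ_4)/6 = 1127/312, c_3 = σ_3/2 = -1595/416, d_3 = (σ_4 - σ_3)/(6h_3) = 1595/2496. So p'(7) = 1127/312.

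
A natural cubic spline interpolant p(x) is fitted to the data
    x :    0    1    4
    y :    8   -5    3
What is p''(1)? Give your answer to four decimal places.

Put σ_i = p'' at the i-th knot. Here h = (1, 3) and Δ = (-13, 8/3), so the interior equations h_(i-1)·σ_(i-1) + 2(h_(i-1)+h_i)·σ_i + h_i·σ_(i+1) = 6(Δ_i − Δ_(i-1)) read
  1·σ_0 + 8·σ_1 + 3·σ_2 = 6(Δ_1 - Δ_0) = 94
Natural end conditions: σ_0 = σ_2 = 0.
Forward elimination and back-substitution give σ_0 = 0, σ_1 = 47/4, σ_2 = 0.

11.7500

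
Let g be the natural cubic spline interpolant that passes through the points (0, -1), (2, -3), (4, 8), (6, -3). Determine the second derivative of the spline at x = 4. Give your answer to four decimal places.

Let m_i = g''(x_i). Step sizes h_i = 2, 2, 2; slopes of the chords Δ_i = (y_(i+1) - y_i)/h_i = -1, 11/2, -11/2.
  2·m_0 + 8·m_1 + 2·m_2 = 6(Δ_1 - Δ_0) = 39
  2·m_1 + 8·m_2 + 2·m_3 = 6(Δ_2 - Δ_1) = -66
Natural end conditions: m_0 = m_3 = 0.
Hence m_0 = 0, m_1 = 37/5, m_2 = -101/10, m_3 = 0.

-10.1000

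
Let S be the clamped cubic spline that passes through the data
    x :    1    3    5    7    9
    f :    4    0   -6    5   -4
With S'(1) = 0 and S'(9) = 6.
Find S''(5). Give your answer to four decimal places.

Write M_i for S''(x_i). With h_i = 2, 2, 2, 2 and divided differences Δ_i = -2, -3, 11/2, -9/2, the continuity of S' gives the tridiagonal system
  2·M_0 + 8·M_1 + 2·M_2 = 6(Δ_1 - Δ_0) = -6
  2·M_1 + 8·M_2 + 2·M_3 = 6(Δ_2 - Δ_1) = 51
  2·M_2 + 8·M_3 + 2·M_4 = 6(Δ_3 - Δ_2) = -60
Clamped end conditions give two more equations: 2h_0·M_0 + h_0·M_1 = 6(Δ_0 - S'(1)) = -12 and h_3·M_3 + 2h_3·M_4 = 6(S'(9) - Δ_3) = 63.
Solving: M_0 = -39/28, M_1 = -45/14, M_2 = 45/4, M_3 = -114/7, M_4 = 669/28.

11.2500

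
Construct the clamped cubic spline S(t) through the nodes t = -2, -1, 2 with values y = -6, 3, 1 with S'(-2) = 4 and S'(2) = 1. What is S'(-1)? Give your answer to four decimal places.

8.2500

Let m_i = S''(x_i). Step sizes h_i = 1, 3; slopes of the chords Δ_i = (y_(i+1) - y_i)/h_i = 9, -2/3.
  1·m_0 + 8·m_1 + 3·m_2 = 6(Δ_1 - Δ_0) = -58
Clamped end conditions give two more equations: 2h_0·m_0 + h_0·m_1 = 6(Δ_0 - S'(-2)) = 30 and h_1·m_1 + 2h_1·m_2 = 6(S'(2) - Δ_1) = 10.
Hence m_0 = 43/2, m_1 = -13, m_2 = 49/6.
On [-1, 2], S'(t) = b_1 + 2c_1·(t + 1) + 3d_1·(t + 1)² with b_1 = Δ_1 - h_1(2m_1 + m_2)/6 = 33/4, c_1 = m_1/2 = -13/2, d_1 = (m_2 - m_1)/(6h_1) = 127/108. So S'(-1) = 33/4.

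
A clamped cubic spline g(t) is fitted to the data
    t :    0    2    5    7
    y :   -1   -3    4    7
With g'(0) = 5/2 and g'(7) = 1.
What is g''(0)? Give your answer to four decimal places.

-7.2292

Let M_i = g''(x_i). Step sizes h_i = 2, 3, 2; slopes of the chords Δ_i = (y_(i+1) - y_i)/h_i = -1, 7/3, 3/2.
  2·M_0 + 10·M_1 + 3·M_2 = 6(Δ_1 - Δ_0) = 20
  3·M_1 + 10·M_2 + 2·M_3 = 6(Δ_2 - Δ_1) = -5
Clamped end conditions give two more equations: 2h_0·M_0 + h_0·M_1 = 6(Δ_0 - g'(0)) = -21 and h_2·M_2 + 2h_2·M_3 = 6(g'(7) - Δ_2) = -3.
Solving the tridiagonal system: M_0 = -347/48, M_1 = 95/24, M_2 = -41/24, M_3 = 5/48.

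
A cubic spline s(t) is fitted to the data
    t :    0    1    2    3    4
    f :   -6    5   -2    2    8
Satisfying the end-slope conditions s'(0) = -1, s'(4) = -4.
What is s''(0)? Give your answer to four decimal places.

Let M_i = s''(x_i). Step sizes h_i = 1, 1, 1, 1; slopes of the chords Δ_i = (y_(i+1) - y_i)/h_i = 11, -7, 4, 6.
  1·M_0 + 4·M_1 + 1·M_2 = 6(Δ_1 - Δ_0) = -108
  1·M_1 + 4·M_2 + 1·M_3 = 6(Δ_2 - Δ_1) = 66
  1·M_2 + 4·M_3 + 1·M_4 = 6(Δ_3 - Δ_2) = 12
Clamped end conditions give two more equations: 2h_0·M_0 + h_0·M_1 = 6(Δ_0 - s'(0)) = 72 and h_3·M_3 + 2h_3·M_4 = 6(s'(4) - Δ_3) = -60.
Solving: M_0 = 1695/28, M_1 = -687/14, M_2 = 111/4, M_3 = 57/14, M_4 = -897/28.

60.5357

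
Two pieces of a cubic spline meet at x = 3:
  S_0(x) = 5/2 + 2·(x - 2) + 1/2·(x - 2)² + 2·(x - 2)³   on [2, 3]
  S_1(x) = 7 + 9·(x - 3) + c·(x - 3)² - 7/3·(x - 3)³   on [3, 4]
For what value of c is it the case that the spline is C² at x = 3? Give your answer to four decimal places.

6.5000

S_0''(x) = 1 + 12·(x - 2), so S_0''(3) = 13. On the right, S_1''(3) = 2c, so c = 13/2.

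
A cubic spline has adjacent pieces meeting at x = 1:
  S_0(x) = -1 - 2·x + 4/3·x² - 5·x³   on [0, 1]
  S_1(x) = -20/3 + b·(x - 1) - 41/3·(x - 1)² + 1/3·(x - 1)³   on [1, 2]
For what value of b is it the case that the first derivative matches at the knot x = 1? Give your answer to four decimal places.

-14.3333

S_0'(x) = -2 + 8/3·x - 15·x², so S_0'(1) = -43/3. On the right, S_1'(1) = b, so b = -43/3.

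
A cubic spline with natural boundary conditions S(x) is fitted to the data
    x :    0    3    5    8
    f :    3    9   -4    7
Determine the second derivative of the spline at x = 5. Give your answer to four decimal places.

Write σ_i for S''(x_i). With h_i = 3, 2, 3 and divided differences Δ_i = 2, -13/2, 11/3, the continuity of S' gives the tridiagonal system
  3·σ_0 + 10·σ_1 + 2·σ_2 = 6(Δ_1 - Δ_0) = -51
  2·σ_1 + 10·σ_2 + 3·σ_3 = 6(Δ_2 - Δ_1) = 61
Natural end conditions: σ_0 = σ_3 = 0.
Solving the tridiagonal system: σ_0 = 0, σ_1 = -79/12, σ_2 = 89/12, σ_3 = 0.

7.4167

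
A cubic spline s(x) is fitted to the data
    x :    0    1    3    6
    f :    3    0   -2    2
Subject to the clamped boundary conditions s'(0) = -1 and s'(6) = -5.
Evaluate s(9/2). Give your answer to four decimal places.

With M_i denoting the second derivative at x_i, h_i = 1, 2, 3, and Δ_i = (y_(i+1) − y_i)/h_i = -3, -1, 4/3:
  1·M_0 + 6·M_1 + 2·M_2 = 6(Δ_1 - Δ_0) = 12
  2·M_1 + 10·M_2 + 3·M_3 = 6(Δ_2 - Δ_1) = 14
Clamped end conditions give two more equations: 2h_0·M_0 + h_0·M_1 = 6(Δ_0 - s'(0)) = -12 and h_2·M_2 + 2h_2·M_3 = 6(s'(6) - Δ_2) = -38.
Solving the tridiagonal system: M_0 = -400/57, M_1 = 116/57, M_2 = 194/57, M_3 = -458/57.
On [3, 6], s(x) = -2 + 37/19·(x - 3) + 97/57·(x - 3)² - 326/513·(x - 3)³.
With (x - 3) = 3/2: s(9/2) = 99/38.

2.6053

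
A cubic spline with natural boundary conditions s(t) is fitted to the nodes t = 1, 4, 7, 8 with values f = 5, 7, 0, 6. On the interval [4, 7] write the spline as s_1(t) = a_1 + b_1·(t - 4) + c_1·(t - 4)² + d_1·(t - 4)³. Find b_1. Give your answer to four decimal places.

Write M_i for s''(x_i). With h_i = 3, 3, 1 and divided differences Δ_i = 2/3, -7/3, 6, the continuity of s' gives the tridiagonal system
  3·M_0 + 12·M_1 + 3·M_2 = 6(Δ_1 - Δ_0) = -18
  3·M_1 + 8·M_2 + 1·M_3 = 6(Δ_2 - Δ_1) = 50
Natural end conditions: M_0 = M_3 = 0.
Hence M_0 = 0, M_1 = -98/29, M_2 = 218/29, M_3 = 0.
On [4, 7], with s_1(t) = a_1 + b_1·(t - 4) + c_1·(t - 4)² + d_1·(t - 4)³: c_1 = M_1/2 = -49/29, d_1 = (M_2 - M_1)/(6h_1) = 158/261, b_1 = Δ_1 - h_1(2M_1 + M_2)/6 = -236/87.

-2.7126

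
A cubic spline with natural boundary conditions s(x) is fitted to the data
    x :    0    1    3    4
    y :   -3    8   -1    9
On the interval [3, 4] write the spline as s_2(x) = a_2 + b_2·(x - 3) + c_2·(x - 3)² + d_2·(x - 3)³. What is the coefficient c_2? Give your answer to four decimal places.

11.0625

Let σ_i = s''(x_i). Step sizes h_i = 1, 2, 1; slopes of the chords Δ_i = (y_(i+1) - y_i)/h_i = 11, -9/2, 10.
  1·σ_0 + 6·σ_1 + 2·σ_2 = 6(Δ_1 - Δ_0) = -93
  2·σ_1 + 6·σ_2 + 1·σ_3 = 6(Δ_2 - Δ_1) = 87
Natural end conditions: σ_0 = σ_3 = 0.
Solving: σ_0 = 0, σ_1 = -183/8, σ_2 = 177/8, σ_3 = 0.
On [3, 4], with s_2(x) = a_2 + b_2·(x - 3) + c_2·(x - 3)² + d_2·(x - 3)³: c_2 = σ_2/2 = 177/16, d_2 = (σ_3 - σ_2)/(6h_2) = -59/16, b_2 = Δ_2 - h_2(2σ_2 + σ_3)/6 = 21/8.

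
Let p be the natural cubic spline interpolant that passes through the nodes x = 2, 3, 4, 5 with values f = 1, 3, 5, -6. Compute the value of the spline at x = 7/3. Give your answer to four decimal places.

1.4099

Write m_i for p''(x_i). With h_i = 1, 1, 1 and divided differences Δ_i = 2, 2, -11, the continuity of p' gives the tridiagonal system
  1·m_0 + 4·m_1 + 1·m_2 = 6(Δ_1 - Δ_0) = 0
  1·m_1 + 4·m_2 + 1·m_3 = 6(Δ_2 - Δ_1) = -78
Natural end conditions: m_0 = m_3 = 0.
Solving: m_0 = 0, m_1 = 26/5, m_2 = -104/5, m_3 = 0.
On [2, 3], p(x) = 1 + 17/15·(x - 2) + 0·(x - 2)² + 13/15·(x - 2)³.
With (x - 2) = 1/3: p(7/3) = 571/405.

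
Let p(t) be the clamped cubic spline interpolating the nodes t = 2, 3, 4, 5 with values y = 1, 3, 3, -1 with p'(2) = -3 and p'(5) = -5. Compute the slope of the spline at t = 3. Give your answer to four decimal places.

Write m_i for p''(x_i). With h_i = 1, 1, 1 and divided differences Δ_i = 2, 0, -4, the continuity of p' gives the tridiagonal system
  1·m_0 + 4·m_1 + 1·m_2 = 6(Δ_1 - Δ_0) = -12
  1·m_1 + 4·m_2 + 1·m_3 = 6(Δ_2 - Δ_1) = -24
Clamped end conditions give two more equations: 2h_0·m_0 + h_0·m_1 = 6(Δ_0 - p'(2)) = 30 and h_2·m_2 + 2h_2·m_3 = 6(p'(5) - Δ_2) = -6.
Forward elimination and back-substitution give m_0 = 274/15, m_1 = -98/15, m_2 = -62/15, m_3 = -14/15.
On [3, 4], p'(t) = b_1 + 2c_1·(t - 3) + 3d_1·(t - 3)² with b_1 = Δ_1 - h_1(2m_1 + m_2)/6 = 43/15, c_1 = m_1/2 = -49/15, d_1 = (m_2 - m_1)/(6h_1) = 2/5. So p'(3) = 43/15.

2.8667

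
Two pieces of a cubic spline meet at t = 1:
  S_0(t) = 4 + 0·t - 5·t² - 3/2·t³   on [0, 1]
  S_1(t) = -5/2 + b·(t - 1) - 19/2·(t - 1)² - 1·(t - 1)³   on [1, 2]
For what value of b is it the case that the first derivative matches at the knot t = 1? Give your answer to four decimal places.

-14.5000

S_0'(t) = 0 - 10·t - 9/2·t², so S_0'(1) = -29/2. On the right, S_1'(1) = b, so b = -29/2.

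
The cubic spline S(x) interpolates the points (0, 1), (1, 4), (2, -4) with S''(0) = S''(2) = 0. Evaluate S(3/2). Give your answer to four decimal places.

With σ_i denoting the second derivative at x_i, h_i = 1, 1, and Δ_i = (y_(i+1) − y_i)/h_i = 3, -8:
  1·σ_0 + 4·σ_1 + 1·σ_2 = 6(Δ_1 - Δ_0) = -66
Natural end conditions: σ_0 = σ_2 = 0.
Solving the tridiagonal system: σ_0 = 0, σ_1 = -33/2, σ_2 = 0.
On [1, 2], S(x) = 4 - 5/2·(x - 1) - 33/4·(x - 1)² + 11/4·(x - 1)³.
With (x - 1) = 1/2: S(3/2) = 33/32.

1.0313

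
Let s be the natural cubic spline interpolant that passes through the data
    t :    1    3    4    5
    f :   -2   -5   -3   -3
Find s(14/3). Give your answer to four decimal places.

-2.8003

Write M_i for s''(x_i). With h_i = 2, 1, 1 and divided differences Δ_i = -3/2, 2, 0, the continuity of s' gives the tridiagonal system
  2·M_0 + 6·M_1 + 1·M_2 = 6(Δ_1 - Δ_0) = 21
  1·M_1 + 4·M_2 + 1·M_3 = 6(Δ_2 - Δ_1) = -12
Natural end conditions: M_0 = M_3 = 0.
Solving the tridiagonal system: M_0 = 0, M_1 = 96/23, M_2 = -93/23, M_3 = 0.
On [4, 5], s(t) = -3 + 31/23·(t - 4) - 93/46·(t - 4)² + 31/46·(t - 4)³.
With (t - 4) = 2/3: s(14/3) = -1739/621.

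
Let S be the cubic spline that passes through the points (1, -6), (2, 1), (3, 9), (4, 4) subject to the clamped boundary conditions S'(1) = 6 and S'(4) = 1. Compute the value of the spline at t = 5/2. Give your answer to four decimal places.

Write m_i for S''(x_i). With h_i = 1, 1, 1 and divided differences Δ_i = 7, 8, -5, the continuity of S' gives the tridiagonal system
  1·m_0 + 4·m_1 + 1·m_2 = 6(Δ_1 - Δ_0) = 6
  1·m_1 + 4·m_2 + 1·m_3 = 6(Δ_2 - Δ_1) = -78
Clamped end conditions give two more equations: 2h_0·m_0 + h_0·m_1 = 6(Δ_0 - S'(1)) = 6 and h_2·m_2 + 2h_2·m_3 = 6(S'(4) - Δ_2) = 36.
Solving the tridiagonal system: m_0 = -26/15, m_1 = 142/15, m_2 = -452/15, m_3 = 496/15.
On [2, 3], S(t) = 1 + 148/15·(t - 2) + 71/15·(t - 2)² - 33/5·(t - 2)³.
With (t - 2) = 1/2: S(5/2) = 151/24.

6.2917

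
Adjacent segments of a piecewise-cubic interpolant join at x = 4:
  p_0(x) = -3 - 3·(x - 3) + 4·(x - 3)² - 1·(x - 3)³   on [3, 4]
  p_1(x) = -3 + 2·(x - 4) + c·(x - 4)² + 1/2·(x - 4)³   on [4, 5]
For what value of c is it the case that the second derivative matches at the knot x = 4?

1

p_0''(x) = 8 - 6·(x - 3), so p_0''(4) = 2. On the right, p_1''(4) = 2c, so c = 1.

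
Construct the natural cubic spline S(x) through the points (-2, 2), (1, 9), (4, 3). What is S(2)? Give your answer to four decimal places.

Put M_i = S'' at the i-th knot. Here h = (3, 3) and Δ = (7/3, -2), so the interior equations h_(i-1)·M_(i-1) + 2(h_(i-1)+h_i)·M_i + h_i·M_(i+1) = 6(Δ_i − Δ_(i-1)) read
  3·M_0 + 12·M_1 + 3·M_2 = 6(Δ_1 - Δ_0) = -26
Natural end conditions: M_0 = M_2 = 0.
Solving the tridiagonal system: M_0 = 0, M_1 = -13/6, M_2 = 0.
On [1, 4], S(x) = 9 + 1/6·(x - 1) - 13/12·(x - 1)² + 13/108·(x - 1)³.
With (x - 1) = 1: S(2) = 443/54.

8.2037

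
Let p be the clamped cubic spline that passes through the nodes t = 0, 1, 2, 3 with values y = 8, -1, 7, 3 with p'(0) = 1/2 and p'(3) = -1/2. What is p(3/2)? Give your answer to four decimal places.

2.3333

Let m_i = p''(x_i). Step sizes h_i = 1, 1, 1; slopes of the chords Δ_i = (y_(i+1) - y_i)/h_i = -9, 8, -4.
  1·m_0 + 4·m_1 + 1·m_2 = 6(Δ_1 - Δ_0) = 102
  1·m_1 + 4·m_2 + 1·m_3 = 6(Δ_2 - Δ_1) = -72
Clamped end conditions give two more equations: 2h_0·m_0 + h_0·m_1 = 6(Δ_0 - p'(0)) = -57 and h_2·m_2 + 2h_2·m_3 = 6(p'(3) - Δ_2) = 21.
Solving the tridiagonal system: m_0 = -787/15, m_1 = 719/15, m_2 = -559/15, m_3 = 437/15.
On [1, 2], p(t) = -1 - 53/30·(t - 1) + 719/30·(t - 1)² - 71/5·(t - 1)³.
With (t - 1) = 1/2: p(3/2) = 7/3.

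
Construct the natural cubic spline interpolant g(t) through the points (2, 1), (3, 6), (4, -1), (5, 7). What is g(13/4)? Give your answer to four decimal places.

4.5031

With m_i denoting the second derivative at x_i, h_i = 1, 1, 1, and Δ_i = (y_(i+1) − y_i)/h_i = 5, -7, 8:
  1·m_0 + 4·m_1 + 1·m_2 = 6(Δ_1 - Δ_0) = -72
  1·m_1 + 4·m_2 + 1·m_3 = 6(Δ_2 - Δ_1) = 90
Natural end conditions: m_0 = m_3 = 0.
Forward elimination and back-substitution give m_0 = 0, m_1 = -126/5, m_2 = 144/5, m_3 = 0.
On [3, 4], g(t) = 6 - 17/5·(t - 3) - 63/5·(t - 3)² + 9·(t - 3)³.
With (t - 3) = 1/4: g(13/4) = 1441/320.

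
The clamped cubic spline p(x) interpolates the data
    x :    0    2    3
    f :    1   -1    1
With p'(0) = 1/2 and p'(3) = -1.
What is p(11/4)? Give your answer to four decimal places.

0.9102

Write m_i for p''(x_i). With h_i = 2, 1 and divided differences Δ_i = -1, 2, the continuity of p' gives the tridiagonal system
  2·m_0 + 6·m_1 + 1·m_2 = 6(Δ_1 - Δ_0) = 18
Clamped end conditions give two more equations: 2h_0·m_0 + h_0·m_1 = 6(Δ_0 - p'(0)) = -9 and h_1·m_1 + 2h_1·m_2 = 6(p'(3) - Δ_1) = -18.
Solving: m_0 = -23/4, m_1 = 7, m_2 = -25/2.
On [2, 3], p(x) = -1 + 7/4·(x - 2) + 7/2·(x - 2)² - 13/4·(x - 2)³.
With (x - 2) = 3/4: p(11/4) = 233/256.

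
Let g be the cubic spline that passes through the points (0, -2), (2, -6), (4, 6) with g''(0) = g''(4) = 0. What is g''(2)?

6

Put M_i = g'' at the i-th knot. Here h = (2, 2) and Δ = (-2, 6), so the interior equations h_(i-1)·M_(i-1) + 2(h_(i-1)+h_i)·M_i + h_i·M_(i+1) = 6(Δ_i − Δ_(i-1)) read
  2·M_0 + 8·M_1 + 2·M_2 = 6(Δ_1 - Δ_0) = 48
Natural end conditions: M_0 = M_2 = 0.
Hence M_0 = 0, M_1 = 6, M_2 = 0.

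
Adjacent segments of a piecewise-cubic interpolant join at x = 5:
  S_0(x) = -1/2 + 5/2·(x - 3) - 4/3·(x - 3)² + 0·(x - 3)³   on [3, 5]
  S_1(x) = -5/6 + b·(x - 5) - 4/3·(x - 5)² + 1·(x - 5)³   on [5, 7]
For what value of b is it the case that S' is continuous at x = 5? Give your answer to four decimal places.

-2.8333

S_0'(x) = 5/2 - 8/3·(x - 3) + 0·(x - 3)², so S_0'(5) = -17/6. On the right, S_1'(5) = b, so b = -17/6.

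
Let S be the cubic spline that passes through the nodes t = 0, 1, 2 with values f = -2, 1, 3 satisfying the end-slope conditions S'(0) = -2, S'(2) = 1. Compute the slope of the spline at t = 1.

4

Put M_i = S'' at the i-th knot. Here h = (1, 1) and Δ = (3, 2), so the interior equations h_(i-1)·M_(i-1) + 2(h_(i-1)+h_i)·M_i + h_i·M_(i+1) = 6(Δ_i − Δ_(i-1)) read
  1·M_0 + 4·M_1 + 1·M_2 = 6(Δ_1 - Δ_0) = -6
Clamped end conditions give two more equations: 2h_0·M_0 + h_0·M_1 = 6(Δ_0 - S'(0)) = 30 and h_1·M_1 + 2h_1·M_2 = 6(S'(2) - Δ_1) = -6.
Hence M_0 = 18, M_1 = -6, M_2 = 0.
On [1, 2], S'(t) = b_1 + 2c_1·(t - 1) + 3d_1·(t - 1)² with b_1 = Δ_1 - h_1(2M_1 + M_2)/6 = 4, c_1 = M_1/2 = -3, d_1 = (M_2 - M_1)/(6h_1) = 1. So S'(1) = 4.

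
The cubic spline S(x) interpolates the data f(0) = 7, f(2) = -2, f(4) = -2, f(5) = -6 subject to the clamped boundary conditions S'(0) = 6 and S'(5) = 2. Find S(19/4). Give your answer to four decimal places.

Let σ_i = S''(x_i). Step sizes h_i = 2, 2, 1; slopes of the chords Δ_i = (y_(i+1) - y_i)/h_i = -9/2, 0, -4.
  2·σ_0 + 8·σ_1 + 2·σ_2 = 6(Δ_1 - Δ_0) = 27
  2·σ_1 + 6·σ_2 + 1·σ_3 = 6(Δ_2 - Δ_1) = -24
Clamped end conditions give two more equations: 2h_0·σ_0 + h_0·σ_1 = 6(Δ_0 - S'(0)) = -63 and h_2·σ_2 + 2h_2·σ_3 = 6(S'(5) - Δ_2) = 36.
Forward elimination and back-substitution give σ_0 = -995/46, σ_1 = 541/46, σ_2 = -274/23, σ_3 = 551/23.
On [4, 5], S(x) = -2 - 185/46·(x - 4) - 137/23·(x - 4)² + 275/46·(x - 4)³.
With (x - 4) = 3/4: S(19/4) = -17207/2944.

-5.8448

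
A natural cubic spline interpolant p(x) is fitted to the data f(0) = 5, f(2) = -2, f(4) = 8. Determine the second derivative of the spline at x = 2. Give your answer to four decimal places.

Let M_i = p''(x_i). Step sizes h_i = 2, 2; slopes of the chords Δ_i = (y_(i+1) - y_i)/h_i = -7/2, 5.
  2·M_0 + 8·M_1 + 2·M_2 = 6(Δ_1 - Δ_0) = 51
Natural end conditions: M_0 = M_2 = 0.
Forward elimination and back-substitution give M_0 = 0, M_1 = 51/8, M_2 = 0.

6.3750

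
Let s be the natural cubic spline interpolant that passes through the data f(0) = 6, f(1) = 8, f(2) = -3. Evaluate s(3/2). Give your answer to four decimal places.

3.7188

With M_i denoting the second derivative at x_i, h_i = 1, 1, and Δ_i = (y_(i+1) − y_i)/h_i = 2, -11:
  1·M_0 + 4·M_1 + 1·M_2 = 6(Δ_1 - Δ_0) = -78
Natural end conditions: M_0 = M_2 = 0.
Hence M_0 = 0, M_1 = -39/2, M_2 = 0.
On [1, 2], s(t) = 8 - 9/2·(t - 1) - 39/4·(t - 1)² + 13/4·(t - 1)³.
With (t - 1) = 1/2: s(3/2) = 119/32.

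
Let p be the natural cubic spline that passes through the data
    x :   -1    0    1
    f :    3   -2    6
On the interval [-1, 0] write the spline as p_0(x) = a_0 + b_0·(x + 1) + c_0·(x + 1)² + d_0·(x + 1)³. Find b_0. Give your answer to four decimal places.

-8.2500

Let m_i = p''(x_i). Step sizes h_i = 1, 1; slopes of the chords Δ_i = (y_(i+1) - y_i)/h_i = -5, 8.
  1·m_0 + 4·m_1 + 1·m_2 = 6(Δ_1 - Δ_0) = 78
Natural end conditions: m_0 = m_2 = 0.
Forward elimination and back-substitution give m_0 = 0, m_1 = 39/2, m_2 = 0.
On [-1, 0], with p_0(x) = a_0 + b_0·(x + 1) + c_0·(x + 1)² + d_0·(x + 1)³: c_0 = m_0/2 = 0, d_0 = (m_1 - m_0)/(6h_0) = 13/4, b_0 = Δ_0 - h_0(2m_0 + m_1)/6 = -33/4.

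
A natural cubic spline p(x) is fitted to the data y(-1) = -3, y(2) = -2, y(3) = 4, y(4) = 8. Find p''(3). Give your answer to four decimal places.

-4.1935

With M_i denoting the second derivative at x_i, h_i = 3, 1, 1, and Δ_i = (y_(i+1) − y_i)/h_i = 1/3, 6, 4:
  3·M_0 + 8·M_1 + 1·M_2 = 6(Δ_1 - Δ_0) = 34
  1·M_1 + 4·M_2 + 1·M_3 = 6(Δ_2 - Δ_1) = -12
Natural end conditions: M_0 = M_3 = 0.
Solving the tridiagonal system: M_0 = 0, M_1 = 148/31, M_2 = -130/31, M_3 = 0.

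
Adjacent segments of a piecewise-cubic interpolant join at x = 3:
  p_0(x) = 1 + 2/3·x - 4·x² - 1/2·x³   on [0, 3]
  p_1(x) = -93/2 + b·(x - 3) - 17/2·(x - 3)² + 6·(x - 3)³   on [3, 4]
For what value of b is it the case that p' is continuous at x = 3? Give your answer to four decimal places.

-36.8333

p_0'(x) = 2/3 - 8·x - 3/2·x², so p_0'(3) = -221/6. On the right, p_1'(3) = b, so b = -221/6.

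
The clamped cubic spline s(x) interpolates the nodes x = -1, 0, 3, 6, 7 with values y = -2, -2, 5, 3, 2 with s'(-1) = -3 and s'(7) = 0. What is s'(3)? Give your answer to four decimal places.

Put M_i = s'' at the i-th knot. Here h = (1, 3, 3, 1) and Δ = (0, 7/3, -2/3, -1), so the interior equations h_(i-1)·M_(i-1) + 2(h_(i-1)+h_i)·M_i + h_i·M_(i+1) = 6(Δ_i − Δ_(i-1)) read
  1·M_0 + 8·M_1 + 3·M_2 = 6(Δ_1 - Δ_0) = 14
  3·M_1 + 12·M_2 + 3·M_3 = 6(Δ_2 - Δ_1) = -18
  3·M_2 + 8·M_3 + 1·M_4 = 6(Δ_3 - Δ_2) = -2
Clamped end conditions give two more equations: 2h_0·M_0 + h_0·M_1 = 6(Δ_0 - s'(-1)) = 18 and h_3·M_3 + 2h_3·M_4 = 6(s'(7) - Δ_3) = 6.
Solving: M_0 = 199/24, M_1 = 17/12, M_2 = -15/8, M_3 = 1/12, M_4 = 71/24.
On [3, 6], s'(x) = b_2 + 2c_2·(x - 3) + 3d_2·(x - 3)² with b_2 = Δ_2 - h_2(2M_2 + M_3)/6 = 7/6, c_2 = M_2/2 = -15/16, d_2 = (M_3 - M_2)/(6h_2) = 47/432. So s'(3) = 7/6.

1.1667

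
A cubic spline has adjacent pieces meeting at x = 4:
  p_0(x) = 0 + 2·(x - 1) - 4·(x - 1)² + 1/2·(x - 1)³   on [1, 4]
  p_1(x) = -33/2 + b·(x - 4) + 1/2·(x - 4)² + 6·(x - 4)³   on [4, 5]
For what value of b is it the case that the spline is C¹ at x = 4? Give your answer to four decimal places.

-8.5000

p_0'(x) = 2 - 8·(x - 1) + 3/2·(x - 1)², so p_0'(4) = -17/2. On the right, p_1'(4) = b, so b = -17/2.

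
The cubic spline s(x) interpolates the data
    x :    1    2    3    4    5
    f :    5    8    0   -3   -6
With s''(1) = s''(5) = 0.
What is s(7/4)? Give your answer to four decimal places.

8.3340

With σ_i denoting the second derivative at x_i, h_i = 1, 1, 1, 1, and Δ_i = (y_(i+1) − y_i)/h_i = 3, -8, -3, -3:
  1·σ_0 + 4·σ_1 + 1·σ_2 = 6(Δ_1 - Δ_0) = -66
  1·σ_1 + 4·σ_2 + 1·σ_3 = 6(Δ_2 - Δ_1) = 30
  1·σ_2 + 4·σ_3 + 1·σ_4 = 6(Δ_3 - Δ_2) = 0
Natural end conditions: σ_0 = σ_4 = 0.
Solving: σ_0 = 0, σ_1 = -555/28, σ_2 = 93/7, σ_3 = -93/28, σ_4 = 0.
On [1, 2], s(x) = 5 + 353/56·(x - 1) + 0·(x - 1)² - 185/56·(x - 1)³.
With (x - 1) = 3/4: s(7/4) = 4267/512.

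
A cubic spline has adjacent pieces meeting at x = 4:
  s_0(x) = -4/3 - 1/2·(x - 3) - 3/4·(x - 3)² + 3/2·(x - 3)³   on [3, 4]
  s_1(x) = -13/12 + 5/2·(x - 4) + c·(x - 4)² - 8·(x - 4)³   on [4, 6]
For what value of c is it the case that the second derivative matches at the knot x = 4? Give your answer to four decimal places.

s_0''(x) = -3/2 + 9·(x - 3), so s_0''(4) = 15/2. On the right, s_1''(4) = 2c, so c = 15/4.

3.7500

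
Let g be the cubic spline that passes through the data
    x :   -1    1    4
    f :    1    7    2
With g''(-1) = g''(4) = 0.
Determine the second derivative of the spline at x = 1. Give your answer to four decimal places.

Write σ_i for g''(x_i). With h_i = 2, 3 and divided differences Δ_i = 3, -5/3, the continuity of g' gives the tridiagonal system
  2·σ_0 + 10·σ_1 + 3·σ_2 = 6(Δ_1 - Δ_0) = -28
Natural end conditions: σ_0 = σ_2 = 0.
Solving the tridiagonal system: σ_0 = 0, σ_1 = -14/5, σ_2 = 0.

-2.8000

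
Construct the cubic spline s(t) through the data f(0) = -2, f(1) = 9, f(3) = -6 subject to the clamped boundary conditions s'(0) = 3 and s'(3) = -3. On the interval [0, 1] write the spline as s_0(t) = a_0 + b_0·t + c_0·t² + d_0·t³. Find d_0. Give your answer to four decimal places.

Put σ_i = s'' at the i-th knot. Here h = (1, 2) and Δ = (11, -15/2), so the interior equations h_(i-1)·σ_(i-1) + 2(h_(i-1)+h_i)·σ_i + h_i·σ_(i+1) = 6(Δ_i − Δ_(i-1)) read
  1·σ_0 + 6·σ_1 + 2·σ_2 = 6(Δ_1 - Δ_0) = -111
Clamped end conditions give two more equations: 2h_0·σ_0 + h_0·σ_1 = 6(Δ_0 - s'(0)) = 48 and h_1·σ_1 + 2h_1·σ_2 = 6(s'(3) - Δ_1) = 27.
Solving: σ_0 = 81/2, σ_1 = -33, σ_2 = 93/4.
On [0, 1], with s_0(t) = a_0 + b_0·t + c_0·t² + d_0·t³: c_0 = σ_0/2 = 81/4, d_0 = (σ_1 - σ_0)/(6h_0) = -49/4, b_0 = Δ_0 - h_0(2σ_0 + σ_1)/6 = 3.

-12.2500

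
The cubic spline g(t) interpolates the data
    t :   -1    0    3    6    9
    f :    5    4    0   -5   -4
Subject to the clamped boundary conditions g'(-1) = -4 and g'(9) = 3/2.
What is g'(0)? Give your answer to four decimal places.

With M_i denoting the second derivative at x_i, h_i = 1, 3, 3, 3, and Δ_i = (y_(i+1) − y_i)/h_i = -1, -4/3, -5/3, 1/3:
  1·M_0 + 8·M_1 + 3·M_2 = 6(Δ_1 - Δ_0) = -2
  3·M_1 + 12·M_2 + 3·M_3 = 6(Δ_2 - Δ_1) = -2
  3·M_2 + 12·M_3 + 3·M_4 = 6(Δ_3 - Δ_2) = 12
Clamped end conditions give two more equations: 2h_0·M_0 + h_0·M_1 = 6(Δ_0 - g'(-1)) = 18 and h_3·M_3 + 2h_3·M_4 = 6(g'(9) - Δ_3) = 7.
Hence M_0 = 1129/116, M_1 = -85/58, M_2 = -1/348, M_3 = 47/58, M_4 = 265/348.
On [0, 3], g'(t) = b_1 + 2c_1·t + 3d_1·t² with b_1 = Δ_1 - h_1(2M_1 + M_2)/6 = 31/232, c_1 = M_1/2 = -85/116, d_1 = (M_2 - M_1)/(6h_1) = 509/6264. So g'(0) = 31/232.

0.1336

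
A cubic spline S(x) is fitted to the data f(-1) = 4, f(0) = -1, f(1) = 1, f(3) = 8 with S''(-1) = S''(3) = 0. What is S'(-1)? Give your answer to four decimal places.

With M_i denoting the second derivative at x_i, h_i = 1, 1, 2, and Δ_i = (y_(i+1) − y_i)/h_i = -5, 2, 7/2:
  1·M_0 + 4·M_1 + 1·M_2 = 6(Δ_1 - Δ_0) = 42
  1·M_1 + 6·M_2 + 2·M_3 = 6(Δ_2 - Δ_1) = 9
Natural end conditions: M_0 = M_3 = 0.
Solving the tridiagonal system: M_0 = 0, M_1 = 243/23, M_2 = -6/23, M_3 = 0.
On [-1, 0], S'(x) = b_0 + 2c_0·(x + 1) + 3d_0·(x + 1)² with b_0 = Δ_0 - h_0(2M_0 + M_1)/6 = -311/46, c_0 = M_0/2 = 0, d_0 = (M_1 - M_0)/(6h_0) = 81/46. So S'(-1) = -311/46.

-6.7609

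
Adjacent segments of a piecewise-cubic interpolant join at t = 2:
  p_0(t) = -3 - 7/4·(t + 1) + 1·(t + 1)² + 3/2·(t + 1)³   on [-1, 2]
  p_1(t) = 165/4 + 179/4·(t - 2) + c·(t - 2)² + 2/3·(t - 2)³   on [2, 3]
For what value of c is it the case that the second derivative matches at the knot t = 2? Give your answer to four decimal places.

p_0''(t) = 2 + 9·(t + 1), so p_0''(2) = 29. On the right, p_1''(2) = 2c, so c = 29/2.

14.5000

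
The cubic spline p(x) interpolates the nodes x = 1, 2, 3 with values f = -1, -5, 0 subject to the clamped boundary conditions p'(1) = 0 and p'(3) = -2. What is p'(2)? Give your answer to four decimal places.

1.2500

Write σ_i for p''(x_i). With h_i = 1, 1 and divided differences Δ_i = -4, 5, the continuity of p' gives the tridiagonal system
  1·σ_0 + 4·σ_1 + 1·σ_2 = 6(Δ_1 - Δ_0) = 54
Clamped end conditions give two more equations: 2h_0·σ_0 + h_0·σ_1 = 6(Δ_0 - p'(1)) = -24 and h_1·σ_1 + 2h_1·σ_2 = 6(p'(3) - Δ_1) = -42.
Forward elimination and back-substitution give σ_0 = -53/2, σ_1 = 29, σ_2 = -71/2.
On [2, 3], p'(x) = b_1 + 2c_1·(x - 2) + 3d_1·(x - 2)² with b_1 = Δ_1 - h_1(2σ_1 + σ_2)/6 = 5/4, c_1 = σ_1/2 = 29/2, d_1 = (σ_2 - σ_1)/(6h_1) = -43/4. So p'(2) = 5/4.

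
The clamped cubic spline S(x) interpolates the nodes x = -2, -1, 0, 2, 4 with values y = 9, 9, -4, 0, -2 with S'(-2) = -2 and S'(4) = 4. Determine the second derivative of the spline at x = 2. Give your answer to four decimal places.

-11.5714

Put M_i = S'' at the i-th knot. Here h = (1, 1, 2, 2) and Δ = (0, -13, 2, -1), so the interior equations h_(i-1)·M_(i-1) + 2(h_(i-1)+h_i)·M_i + h_i·M_(i+1) = 6(Δ_i − Δ_(i-1)) read
  1·M_0 + 4·M_1 + 1·M_2 = 6(Δ_1 - Δ_0) = -78
  1·M_1 + 6·M_2 + 2·M_3 = 6(Δ_2 - Δ_1) = 90
  2·M_2 + 8·M_3 + 2·M_4 = 6(Δ_3 - Δ_2) = -18
Clamped end conditions give two more equations: 2h_0·M_0 + h_0·M_1 = 6(Δ_0 - S'(-2)) = 12 and h_3·M_3 + 2h_3·M_4 = 6(S'(4) - Δ_3) = 30.
Solving the tridiagonal system: M_0 = 150/7, M_1 = -216/7, M_2 = 24, M_3 = -81/7, M_4 = 93/7.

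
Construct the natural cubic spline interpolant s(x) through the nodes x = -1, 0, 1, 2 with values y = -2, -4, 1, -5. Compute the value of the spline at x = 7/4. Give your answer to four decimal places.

Let M_i = s''(x_i). Step sizes h_i = 1, 1, 1; slopes of the chords Δ_i = (y_(i+1) - y_i)/h_i = -2, 5, -6.
  1·M_0 + 4·M_1 + 1·M_2 = 6(Δ_1 - Δ_0) = 42
  1·M_1 + 4·M_2 + 1·M_3 = 6(Δ_2 - Δ_1) = -66
Natural end conditions: M_0 = M_3 = 0.
Solving: M_0 = 0, M_1 = 78/5, M_2 = -102/5, M_3 = 0.
On [1, 2], s(x) = 1 + 4/5·(x - 1) - 51/5·(x - 1)² + 17/5·(x - 1)³.
With (x - 1) = 3/4: s(7/4) = -173/64.

-2.7031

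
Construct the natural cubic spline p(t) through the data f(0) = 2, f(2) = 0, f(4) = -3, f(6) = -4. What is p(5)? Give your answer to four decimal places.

With M_i denoting the second derivative at x_i, h_i = 2, 2, 2, and Δ_i = (y_(i+1) − y_i)/h_i = -1, -3/2, -1/2:
  2·M_0 + 8·M_1 + 2·M_2 = 6(Δ_1 - Δ_0) = -3
  2·M_1 + 8·M_2 + 2·M_3 = 6(Δ_2 - Δ_1) = 6
Natural end conditions: M_0 = M_3 = 0.
Hence M_0 = 0, M_1 = -3/5, M_2 = 9/10, M_3 = 0.
On [4, 6], p(t) = -3 - 11/10·(t - 4) + 9/20·(t - 4)² - 3/40·(t - 4)³.
With (t - 4) = 1: p(5) = -149/40.

-3.7250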